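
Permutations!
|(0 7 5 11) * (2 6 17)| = |(0 7 5 11)(2 6 17)| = 12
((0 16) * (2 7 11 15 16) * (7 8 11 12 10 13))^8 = (0 8 15)(2 11 16)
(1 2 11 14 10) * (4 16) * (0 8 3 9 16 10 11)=(0 8 3 9 16 4 10 1 2)(11 14)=[8, 2, 0, 9, 10, 5, 6, 7, 3, 16, 1, 14, 12, 13, 11, 15, 4]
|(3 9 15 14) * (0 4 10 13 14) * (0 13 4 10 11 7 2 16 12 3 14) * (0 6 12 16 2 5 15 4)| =10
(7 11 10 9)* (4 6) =(4 6)(7 11 10 9) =[0, 1, 2, 3, 6, 5, 4, 11, 8, 7, 9, 10]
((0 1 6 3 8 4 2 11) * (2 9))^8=(0 11 2 9 4 8 3 6 1)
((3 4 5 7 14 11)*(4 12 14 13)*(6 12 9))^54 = (14)(4 7)(5 13)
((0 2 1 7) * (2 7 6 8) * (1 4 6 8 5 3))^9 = ((0 7)(1 8 2 4 6 5 3))^9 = (0 7)(1 2 6 3 8 4 5)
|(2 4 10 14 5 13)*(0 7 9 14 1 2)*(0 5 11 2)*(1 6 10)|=8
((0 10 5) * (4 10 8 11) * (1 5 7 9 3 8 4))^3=(0 7 8 5 10 3 1 4 9 11)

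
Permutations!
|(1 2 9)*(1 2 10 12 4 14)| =|(1 10 12 4 14)(2 9)| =10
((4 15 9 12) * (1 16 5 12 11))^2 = (1 5 4 9)(11 16 12 15)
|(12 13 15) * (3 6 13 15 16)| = 4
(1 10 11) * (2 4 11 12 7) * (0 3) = [3, 10, 4, 0, 11, 5, 6, 2, 8, 9, 12, 1, 7] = (0 3)(1 10 12 7 2 4 11)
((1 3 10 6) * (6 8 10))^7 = (1 3 6)(8 10)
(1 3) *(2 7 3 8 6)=[0, 8, 7, 1, 4, 5, 2, 3, 6]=(1 8 6 2 7 3)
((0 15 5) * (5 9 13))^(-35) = ((0 15 9 13 5))^(-35) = (15)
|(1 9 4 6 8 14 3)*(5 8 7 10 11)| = |(1 9 4 6 7 10 11 5 8 14 3)| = 11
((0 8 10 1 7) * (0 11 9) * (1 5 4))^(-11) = ((0 8 10 5 4 1 7 11 9))^(-11) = (0 11 1 5 8 9 7 4 10)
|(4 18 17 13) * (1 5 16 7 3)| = |(1 5 16 7 3)(4 18 17 13)| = 20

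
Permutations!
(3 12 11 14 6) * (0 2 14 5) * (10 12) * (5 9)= [2, 1, 14, 10, 4, 0, 3, 7, 8, 5, 12, 9, 11, 13, 6]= (0 2 14 6 3 10 12 11 9 5)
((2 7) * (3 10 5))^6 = (10)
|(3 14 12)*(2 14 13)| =5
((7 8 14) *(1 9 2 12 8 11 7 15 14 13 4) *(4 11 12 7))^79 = ((1 9 2 7 12 8 13 11 4)(14 15))^79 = (1 11 8 7 9 4 13 12 2)(14 15)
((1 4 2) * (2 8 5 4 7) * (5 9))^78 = ((1 7 2)(4 8 9 5))^78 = (4 9)(5 8)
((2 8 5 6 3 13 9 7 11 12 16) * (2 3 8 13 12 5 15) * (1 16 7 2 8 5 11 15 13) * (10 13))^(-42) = (1 3 7 8 13 2 16 12 15 10 9)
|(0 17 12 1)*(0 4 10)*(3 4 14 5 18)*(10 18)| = |(0 17 12 1 14 5 10)(3 4 18)| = 21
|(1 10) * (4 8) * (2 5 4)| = 4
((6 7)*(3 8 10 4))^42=(3 10)(4 8)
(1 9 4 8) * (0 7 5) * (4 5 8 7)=(0 4 7 8 1 9 5)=[4, 9, 2, 3, 7, 0, 6, 8, 1, 5]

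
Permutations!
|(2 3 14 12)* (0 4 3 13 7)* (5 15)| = 8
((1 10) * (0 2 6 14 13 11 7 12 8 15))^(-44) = (0 7 6 8 13)(2 12 14 15 11)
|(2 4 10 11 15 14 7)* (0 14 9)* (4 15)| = |(0 14 7 2 15 9)(4 10 11)| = 6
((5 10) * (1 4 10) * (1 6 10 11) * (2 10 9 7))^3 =((1 4 11)(2 10 5 6 9 7))^3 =(11)(2 6)(5 7)(9 10)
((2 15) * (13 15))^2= (2 15 13)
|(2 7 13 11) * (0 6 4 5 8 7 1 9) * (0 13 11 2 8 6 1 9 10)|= |(0 1 10)(2 9 13)(4 5 6)(7 11 8)|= 3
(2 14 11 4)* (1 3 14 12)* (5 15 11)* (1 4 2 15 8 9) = (1 3 14 5 8 9)(2 12 4 15 11) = [0, 3, 12, 14, 15, 8, 6, 7, 9, 1, 10, 2, 4, 13, 5, 11]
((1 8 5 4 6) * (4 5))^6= ((1 8 4 6))^6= (1 4)(6 8)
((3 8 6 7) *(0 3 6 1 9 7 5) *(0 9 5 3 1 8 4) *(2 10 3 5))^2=(0 2 3)(1 10 4)(5 7)(6 9)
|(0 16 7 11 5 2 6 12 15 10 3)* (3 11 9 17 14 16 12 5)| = |(0 12 15 10 11 3)(2 6 5)(7 9 17 14 16)| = 30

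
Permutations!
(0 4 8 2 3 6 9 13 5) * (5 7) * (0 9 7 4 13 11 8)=(0 13 4)(2 3 6 7 5 9 11 8)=[13, 1, 3, 6, 0, 9, 7, 5, 2, 11, 10, 8, 12, 4]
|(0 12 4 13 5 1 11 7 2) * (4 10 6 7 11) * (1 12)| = |(0 1 4 13 5 12 10 6 7 2)| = 10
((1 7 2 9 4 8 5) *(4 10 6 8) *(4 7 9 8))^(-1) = ((1 9 10 6 4 7 2 8 5))^(-1) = (1 5 8 2 7 4 6 10 9)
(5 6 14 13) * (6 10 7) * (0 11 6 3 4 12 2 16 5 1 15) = [11, 15, 16, 4, 12, 10, 14, 3, 8, 9, 7, 6, 2, 1, 13, 0, 5] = (0 11 6 14 13 1 15)(2 16 5 10 7 3 4 12)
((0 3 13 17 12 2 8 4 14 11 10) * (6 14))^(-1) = (0 10 11 14 6 4 8 2 12 17 13 3)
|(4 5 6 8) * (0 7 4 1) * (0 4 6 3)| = |(0 7 6 8 1 4 5 3)| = 8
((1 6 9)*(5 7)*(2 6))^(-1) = (1 9 6 2)(5 7)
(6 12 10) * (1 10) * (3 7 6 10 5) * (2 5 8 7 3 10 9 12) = [0, 8, 5, 3, 4, 10, 2, 6, 7, 12, 9, 11, 1] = (1 8 7 6 2 5 10 9 12)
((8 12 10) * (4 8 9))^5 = ((4 8 12 10 9))^5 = (12)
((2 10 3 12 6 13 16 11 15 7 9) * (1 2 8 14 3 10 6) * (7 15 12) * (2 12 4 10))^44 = (2 13 11 10 6 16 4)(3 14 8 9 7)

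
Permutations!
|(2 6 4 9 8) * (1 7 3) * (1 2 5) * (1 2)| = 6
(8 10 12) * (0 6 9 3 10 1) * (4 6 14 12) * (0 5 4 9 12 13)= [14, 5, 2, 10, 6, 4, 12, 7, 1, 3, 9, 11, 8, 0, 13]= (0 14 13)(1 5 4 6 12 8)(3 10 9)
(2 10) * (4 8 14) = (2 10)(4 8 14) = [0, 1, 10, 3, 8, 5, 6, 7, 14, 9, 2, 11, 12, 13, 4]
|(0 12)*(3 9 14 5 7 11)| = 6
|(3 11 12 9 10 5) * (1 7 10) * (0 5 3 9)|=|(0 5 9 1 7 10 3 11 12)|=9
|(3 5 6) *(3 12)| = |(3 5 6 12)| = 4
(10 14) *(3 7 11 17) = (3 7 11 17)(10 14) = [0, 1, 2, 7, 4, 5, 6, 11, 8, 9, 14, 17, 12, 13, 10, 15, 16, 3]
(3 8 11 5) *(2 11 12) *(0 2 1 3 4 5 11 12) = (0 2 12 1 3 8)(4 5) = [2, 3, 12, 8, 5, 4, 6, 7, 0, 9, 10, 11, 1]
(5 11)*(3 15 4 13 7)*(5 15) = (3 5 11 15 4 13 7) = [0, 1, 2, 5, 13, 11, 6, 3, 8, 9, 10, 15, 12, 7, 14, 4]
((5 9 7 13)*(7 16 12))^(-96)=(16)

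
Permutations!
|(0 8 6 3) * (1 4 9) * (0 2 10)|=|(0 8 6 3 2 10)(1 4 9)|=6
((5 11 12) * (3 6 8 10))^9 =(12)(3 6 8 10)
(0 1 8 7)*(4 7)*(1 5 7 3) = (0 5 7)(1 8 4 3) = [5, 8, 2, 1, 3, 7, 6, 0, 4]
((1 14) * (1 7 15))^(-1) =(1 15 7 14)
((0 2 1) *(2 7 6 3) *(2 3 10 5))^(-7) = (10)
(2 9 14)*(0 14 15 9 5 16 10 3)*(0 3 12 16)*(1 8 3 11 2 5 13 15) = [14, 8, 13, 11, 4, 0, 6, 7, 3, 1, 12, 2, 16, 15, 5, 9, 10] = (0 14 5)(1 8 3 11 2 13 15 9)(10 12 16)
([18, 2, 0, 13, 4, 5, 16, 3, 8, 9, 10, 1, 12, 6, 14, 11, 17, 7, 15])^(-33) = (0 11)(1 18)(2 15)(3 16)(6 7)(13 17)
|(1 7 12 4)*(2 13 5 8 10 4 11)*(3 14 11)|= 12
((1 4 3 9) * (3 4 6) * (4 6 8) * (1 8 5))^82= (3 8 6 9 4)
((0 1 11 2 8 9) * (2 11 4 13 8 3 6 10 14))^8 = (0 4 8)(1 13 9)(2 10 3 14 6)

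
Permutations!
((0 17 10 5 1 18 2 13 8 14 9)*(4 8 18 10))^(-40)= (0 4 14)(1 5 10)(2 18 13)(8 9 17)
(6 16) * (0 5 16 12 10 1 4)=(0 5 16 6 12 10 1 4)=[5, 4, 2, 3, 0, 16, 12, 7, 8, 9, 1, 11, 10, 13, 14, 15, 6]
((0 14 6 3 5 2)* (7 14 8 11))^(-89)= ((0 8 11 7 14 6 3 5 2))^(-89)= (0 8 11 7 14 6 3 5 2)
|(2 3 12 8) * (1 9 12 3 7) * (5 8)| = |(1 9 12 5 8 2 7)| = 7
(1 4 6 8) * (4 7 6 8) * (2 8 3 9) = (1 7 6 4 3 9 2 8) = [0, 7, 8, 9, 3, 5, 4, 6, 1, 2]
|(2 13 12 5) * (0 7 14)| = |(0 7 14)(2 13 12 5)| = 12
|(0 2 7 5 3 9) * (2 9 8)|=10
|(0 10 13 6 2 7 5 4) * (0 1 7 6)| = 12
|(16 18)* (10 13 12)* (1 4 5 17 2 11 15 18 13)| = 12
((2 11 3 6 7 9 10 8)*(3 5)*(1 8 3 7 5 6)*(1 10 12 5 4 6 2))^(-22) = (5 9)(7 12)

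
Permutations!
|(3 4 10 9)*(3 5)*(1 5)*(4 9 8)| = 12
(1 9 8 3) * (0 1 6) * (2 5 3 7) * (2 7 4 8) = (0 1 9 2 5 3 6)(4 8) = [1, 9, 5, 6, 8, 3, 0, 7, 4, 2]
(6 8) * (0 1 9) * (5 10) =(0 1 9)(5 10)(6 8) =[1, 9, 2, 3, 4, 10, 8, 7, 6, 0, 5]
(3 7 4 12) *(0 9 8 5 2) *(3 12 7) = (12)(0 9 8 5 2)(4 7) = [9, 1, 0, 3, 7, 2, 6, 4, 5, 8, 10, 11, 12]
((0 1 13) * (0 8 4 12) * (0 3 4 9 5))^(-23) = (0 1 13 8 9 5)(3 4 12)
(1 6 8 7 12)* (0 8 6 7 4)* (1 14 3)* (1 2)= (0 8 4)(1 7 12 14 3 2)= [8, 7, 1, 2, 0, 5, 6, 12, 4, 9, 10, 11, 14, 13, 3]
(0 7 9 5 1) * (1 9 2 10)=(0 7 2 10 1)(5 9)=[7, 0, 10, 3, 4, 9, 6, 2, 8, 5, 1]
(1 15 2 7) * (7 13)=(1 15 2 13 7)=[0, 15, 13, 3, 4, 5, 6, 1, 8, 9, 10, 11, 12, 7, 14, 2]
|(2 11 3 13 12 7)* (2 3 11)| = |(3 13 12 7)| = 4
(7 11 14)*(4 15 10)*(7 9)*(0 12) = [12, 1, 2, 3, 15, 5, 6, 11, 8, 7, 4, 14, 0, 13, 9, 10] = (0 12)(4 15 10)(7 11 14 9)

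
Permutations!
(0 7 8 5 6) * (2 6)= (0 7 8 5 2 6)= [7, 1, 6, 3, 4, 2, 0, 8, 5]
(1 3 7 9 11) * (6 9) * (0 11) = (0 11 1 3 7 6 9) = [11, 3, 2, 7, 4, 5, 9, 6, 8, 0, 10, 1]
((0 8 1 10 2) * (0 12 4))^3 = (0 10 4 1 12 8 2)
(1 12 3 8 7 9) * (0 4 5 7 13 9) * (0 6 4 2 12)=(0 2 12 3 8 13 9 1)(4 5 7 6)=[2, 0, 12, 8, 5, 7, 4, 6, 13, 1, 10, 11, 3, 9]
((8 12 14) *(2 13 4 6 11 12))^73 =(2 13 4 6 11 12 14 8)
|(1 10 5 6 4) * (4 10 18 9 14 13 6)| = 9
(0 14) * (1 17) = [14, 17, 2, 3, 4, 5, 6, 7, 8, 9, 10, 11, 12, 13, 0, 15, 16, 1] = (0 14)(1 17)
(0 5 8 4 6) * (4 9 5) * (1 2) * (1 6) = (0 4 1 2 6)(5 8 9) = [4, 2, 6, 3, 1, 8, 0, 7, 9, 5]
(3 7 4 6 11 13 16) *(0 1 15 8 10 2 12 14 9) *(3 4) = (0 1 15 8 10 2 12 14 9)(3 7)(4 6 11 13 16) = [1, 15, 12, 7, 6, 5, 11, 3, 10, 0, 2, 13, 14, 16, 9, 8, 4]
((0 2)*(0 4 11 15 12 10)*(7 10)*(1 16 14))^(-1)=(0 10 7 12 15 11 4 2)(1 14 16)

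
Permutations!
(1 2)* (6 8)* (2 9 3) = (1 9 3 2)(6 8) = [0, 9, 1, 2, 4, 5, 8, 7, 6, 3]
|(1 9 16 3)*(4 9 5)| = 6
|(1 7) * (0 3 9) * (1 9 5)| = |(0 3 5 1 7 9)| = 6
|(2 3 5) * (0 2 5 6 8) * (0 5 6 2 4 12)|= 6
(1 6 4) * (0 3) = (0 3)(1 6 4) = [3, 6, 2, 0, 1, 5, 4]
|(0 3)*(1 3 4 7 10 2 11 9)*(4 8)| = |(0 8 4 7 10 2 11 9 1 3)| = 10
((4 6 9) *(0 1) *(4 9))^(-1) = (9)(0 1)(4 6)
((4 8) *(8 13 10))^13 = (4 13 10 8)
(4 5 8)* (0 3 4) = (0 3 4 5 8) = [3, 1, 2, 4, 5, 8, 6, 7, 0]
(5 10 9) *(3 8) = [0, 1, 2, 8, 4, 10, 6, 7, 3, 5, 9] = (3 8)(5 10 9)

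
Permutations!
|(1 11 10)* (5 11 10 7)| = 6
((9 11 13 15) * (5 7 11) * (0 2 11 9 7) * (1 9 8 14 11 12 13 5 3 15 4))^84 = (15)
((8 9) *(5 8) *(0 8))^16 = ((0 8 9 5))^16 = (9)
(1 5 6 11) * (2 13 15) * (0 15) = [15, 5, 13, 3, 4, 6, 11, 7, 8, 9, 10, 1, 12, 0, 14, 2] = (0 15 2 13)(1 5 6 11)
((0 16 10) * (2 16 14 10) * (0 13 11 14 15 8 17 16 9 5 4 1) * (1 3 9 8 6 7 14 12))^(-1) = (0 1 12 11 13 10 14 7 6 15)(2 16 17 8)(3 4 5 9)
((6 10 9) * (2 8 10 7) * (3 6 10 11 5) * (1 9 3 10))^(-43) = (1 9)(2 3 11 7 10 8 6 5)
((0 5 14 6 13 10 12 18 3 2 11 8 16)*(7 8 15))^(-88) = ((0 5 14 6 13 10 12 18 3 2 11 15 7 8 16))^(-88) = (0 14 13 12 3 11 7 16 5 6 10 18 2 15 8)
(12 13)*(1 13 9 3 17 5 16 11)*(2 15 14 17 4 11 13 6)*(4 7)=(1 6 2 15 14 17 5 16 13 12 9 3 7 4 11)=[0, 6, 15, 7, 11, 16, 2, 4, 8, 3, 10, 1, 9, 12, 17, 14, 13, 5]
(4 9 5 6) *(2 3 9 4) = [0, 1, 3, 9, 4, 6, 2, 7, 8, 5] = (2 3 9 5 6)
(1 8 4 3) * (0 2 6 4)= (0 2 6 4 3 1 8)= [2, 8, 6, 1, 3, 5, 4, 7, 0]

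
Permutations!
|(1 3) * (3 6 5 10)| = 5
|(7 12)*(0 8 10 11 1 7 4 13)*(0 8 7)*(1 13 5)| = |(0 7 12 4 5 1)(8 10 11 13)| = 12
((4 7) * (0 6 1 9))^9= (0 6 1 9)(4 7)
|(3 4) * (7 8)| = 2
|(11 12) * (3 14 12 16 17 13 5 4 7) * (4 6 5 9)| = 10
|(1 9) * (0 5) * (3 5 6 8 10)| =6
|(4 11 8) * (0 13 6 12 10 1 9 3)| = |(0 13 6 12 10 1 9 3)(4 11 8)| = 24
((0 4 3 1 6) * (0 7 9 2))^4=((0 4 3 1 6 7 9 2))^4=(0 6)(1 2)(3 9)(4 7)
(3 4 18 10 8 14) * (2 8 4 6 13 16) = [0, 1, 8, 6, 18, 5, 13, 7, 14, 9, 4, 11, 12, 16, 3, 15, 2, 17, 10] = (2 8 14 3 6 13 16)(4 18 10)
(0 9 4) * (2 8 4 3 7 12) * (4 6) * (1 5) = [9, 5, 8, 7, 0, 1, 4, 12, 6, 3, 10, 11, 2] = (0 9 3 7 12 2 8 6 4)(1 5)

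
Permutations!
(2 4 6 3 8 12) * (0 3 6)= [3, 1, 4, 8, 0, 5, 6, 7, 12, 9, 10, 11, 2]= (0 3 8 12 2 4)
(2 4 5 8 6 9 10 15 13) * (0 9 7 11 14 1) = (0 9 10 15 13 2 4 5 8 6 7 11 14 1) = [9, 0, 4, 3, 5, 8, 7, 11, 6, 10, 15, 14, 12, 2, 1, 13]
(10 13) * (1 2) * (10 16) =(1 2)(10 13 16) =[0, 2, 1, 3, 4, 5, 6, 7, 8, 9, 13, 11, 12, 16, 14, 15, 10]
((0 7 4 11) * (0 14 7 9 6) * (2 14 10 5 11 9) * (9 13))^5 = (0 13 14 6 4 2 9 7)(5 10 11)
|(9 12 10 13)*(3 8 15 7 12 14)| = |(3 8 15 7 12 10 13 9 14)| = 9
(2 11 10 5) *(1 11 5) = (1 11 10)(2 5) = [0, 11, 5, 3, 4, 2, 6, 7, 8, 9, 1, 10]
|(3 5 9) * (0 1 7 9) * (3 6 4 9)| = 15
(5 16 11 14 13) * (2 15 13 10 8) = (2 15 13 5 16 11 14 10 8) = [0, 1, 15, 3, 4, 16, 6, 7, 2, 9, 8, 14, 12, 5, 10, 13, 11]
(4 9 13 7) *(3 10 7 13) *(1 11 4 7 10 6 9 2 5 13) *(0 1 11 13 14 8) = (0 1 13 11 4 2 5 14 8)(3 6 9) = [1, 13, 5, 6, 2, 14, 9, 7, 0, 3, 10, 4, 12, 11, 8]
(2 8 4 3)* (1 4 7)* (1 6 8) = [0, 4, 1, 2, 3, 5, 8, 6, 7] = (1 4 3 2)(6 8 7)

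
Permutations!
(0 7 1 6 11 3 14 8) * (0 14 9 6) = (0 7 1)(3 9 6 11)(8 14) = [7, 0, 2, 9, 4, 5, 11, 1, 14, 6, 10, 3, 12, 13, 8]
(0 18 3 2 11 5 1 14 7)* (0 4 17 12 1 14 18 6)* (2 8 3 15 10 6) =(0 2 11 5 14 7 4 17 12 1 18 15 10 6)(3 8) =[2, 18, 11, 8, 17, 14, 0, 4, 3, 9, 6, 5, 1, 13, 7, 10, 16, 12, 15]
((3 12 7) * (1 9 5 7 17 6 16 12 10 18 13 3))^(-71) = (1 9 5 7)(3 10 18 13)(6 16 12 17)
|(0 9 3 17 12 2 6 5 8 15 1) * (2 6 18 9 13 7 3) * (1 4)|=12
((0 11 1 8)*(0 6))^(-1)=(0 6 8 1 11)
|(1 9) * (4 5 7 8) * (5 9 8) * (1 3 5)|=|(1 8 4 9 3 5 7)|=7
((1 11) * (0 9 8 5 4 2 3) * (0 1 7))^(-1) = (0 7 11 1 3 2 4 5 8 9)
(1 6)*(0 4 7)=[4, 6, 2, 3, 7, 5, 1, 0]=(0 4 7)(1 6)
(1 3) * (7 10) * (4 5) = (1 3)(4 5)(7 10) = [0, 3, 2, 1, 5, 4, 6, 10, 8, 9, 7]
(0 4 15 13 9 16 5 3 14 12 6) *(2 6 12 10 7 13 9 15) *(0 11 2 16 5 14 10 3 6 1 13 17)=(0 4 16 14 3 10 7 17)(1 13 15 9 5 6 11 2)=[4, 13, 1, 10, 16, 6, 11, 17, 8, 5, 7, 2, 12, 15, 3, 9, 14, 0]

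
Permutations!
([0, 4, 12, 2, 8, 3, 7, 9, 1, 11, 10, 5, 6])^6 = [0, 1, 5, 11, 4, 9, 2, 12, 8, 6, 10, 7, 3]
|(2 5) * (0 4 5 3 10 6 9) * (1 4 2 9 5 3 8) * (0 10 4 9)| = |(0 2 8 1 9 10 6 5)(3 4)| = 8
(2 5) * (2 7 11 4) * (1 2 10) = [0, 2, 5, 3, 10, 7, 6, 11, 8, 9, 1, 4] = (1 2 5 7 11 4 10)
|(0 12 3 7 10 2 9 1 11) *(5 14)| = |(0 12 3 7 10 2 9 1 11)(5 14)| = 18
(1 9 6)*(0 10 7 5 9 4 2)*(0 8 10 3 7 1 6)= (0 3 7 5 9)(1 4 2 8 10)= [3, 4, 8, 7, 2, 9, 6, 5, 10, 0, 1]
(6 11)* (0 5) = (0 5)(6 11) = [5, 1, 2, 3, 4, 0, 11, 7, 8, 9, 10, 6]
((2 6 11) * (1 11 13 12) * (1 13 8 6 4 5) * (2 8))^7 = (12 13)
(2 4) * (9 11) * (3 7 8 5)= [0, 1, 4, 7, 2, 3, 6, 8, 5, 11, 10, 9]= (2 4)(3 7 8 5)(9 11)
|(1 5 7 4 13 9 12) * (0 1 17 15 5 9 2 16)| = |(0 1 9 12 17 15 5 7 4 13 2 16)| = 12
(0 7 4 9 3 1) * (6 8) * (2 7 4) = [4, 0, 7, 1, 9, 5, 8, 2, 6, 3] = (0 4 9 3 1)(2 7)(6 8)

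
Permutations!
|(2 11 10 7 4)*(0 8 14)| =|(0 8 14)(2 11 10 7 4)| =15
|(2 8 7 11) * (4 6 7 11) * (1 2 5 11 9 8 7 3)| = 6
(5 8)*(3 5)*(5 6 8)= [0, 1, 2, 6, 4, 5, 8, 7, 3]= (3 6 8)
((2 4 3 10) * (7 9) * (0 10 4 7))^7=((0 10 2 7 9)(3 4))^7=(0 2 9 10 7)(3 4)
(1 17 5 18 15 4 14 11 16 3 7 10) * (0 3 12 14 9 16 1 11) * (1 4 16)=(0 3 7 10 11 4 9 1 17 5 18 15 16 12 14)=[3, 17, 2, 7, 9, 18, 6, 10, 8, 1, 11, 4, 14, 13, 0, 16, 12, 5, 15]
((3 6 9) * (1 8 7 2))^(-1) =((1 8 7 2)(3 6 9))^(-1) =(1 2 7 8)(3 9 6)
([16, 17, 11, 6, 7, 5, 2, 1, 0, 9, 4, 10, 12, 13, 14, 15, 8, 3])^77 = (0 8 16)(1 11 17 10 3 4 6 7 2)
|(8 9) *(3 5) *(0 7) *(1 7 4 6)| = 10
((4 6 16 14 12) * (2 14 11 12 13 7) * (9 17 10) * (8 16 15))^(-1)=(2 7 13 14)(4 12 11 16 8 15 6)(9 10 17)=((2 14 13 7)(4 6 15 8 16 11 12)(9 17 10))^(-1)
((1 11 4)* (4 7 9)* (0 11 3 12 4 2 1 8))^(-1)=(0 8 4 12 3 1 2 9 7 11)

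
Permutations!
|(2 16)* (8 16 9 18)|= 5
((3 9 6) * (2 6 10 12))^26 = (2 3 10)(6 9 12)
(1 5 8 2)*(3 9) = (1 5 8 2)(3 9) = [0, 5, 1, 9, 4, 8, 6, 7, 2, 3]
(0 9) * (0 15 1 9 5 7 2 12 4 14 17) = (0 5 7 2 12 4 14 17)(1 9 15) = [5, 9, 12, 3, 14, 7, 6, 2, 8, 15, 10, 11, 4, 13, 17, 1, 16, 0]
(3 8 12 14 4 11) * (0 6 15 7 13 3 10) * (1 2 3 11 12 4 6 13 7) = (0 13 11 10)(1 2 3 8 4 12 14 6 15) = [13, 2, 3, 8, 12, 5, 15, 7, 4, 9, 0, 10, 14, 11, 6, 1]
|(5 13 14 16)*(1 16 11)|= 6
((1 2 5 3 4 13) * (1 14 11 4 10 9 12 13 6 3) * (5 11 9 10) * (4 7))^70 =(1 3 4 11)(2 5 6 7)(9 13)(12 14) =((1 2 11 7 4 6 3 5)(9 12 13 14))^70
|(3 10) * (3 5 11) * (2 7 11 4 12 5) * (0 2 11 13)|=|(0 2 7 13)(3 10 11)(4 12 5)|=12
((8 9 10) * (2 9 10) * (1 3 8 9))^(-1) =(1 2 9 10 8 3)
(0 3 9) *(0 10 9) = (0 3)(9 10) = [3, 1, 2, 0, 4, 5, 6, 7, 8, 10, 9]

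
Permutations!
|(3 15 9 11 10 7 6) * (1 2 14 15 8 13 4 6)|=|(1 2 14 15 9 11 10 7)(3 8 13 4 6)|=40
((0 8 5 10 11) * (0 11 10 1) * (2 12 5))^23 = ((0 8 2 12 5 1))^23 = (0 1 5 12 2 8)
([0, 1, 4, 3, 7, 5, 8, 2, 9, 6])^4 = (2 4 7)(6 8 9)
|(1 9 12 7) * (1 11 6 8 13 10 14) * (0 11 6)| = 18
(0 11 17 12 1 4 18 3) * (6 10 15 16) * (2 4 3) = (0 11 17 12 1 3)(2 4 18)(6 10 15 16) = [11, 3, 4, 0, 18, 5, 10, 7, 8, 9, 15, 17, 1, 13, 14, 16, 6, 12, 2]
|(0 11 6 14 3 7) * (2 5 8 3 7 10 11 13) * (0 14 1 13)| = |(1 13 2 5 8 3 10 11 6)(7 14)| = 18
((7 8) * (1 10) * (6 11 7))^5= ((1 10)(6 11 7 8))^5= (1 10)(6 11 7 8)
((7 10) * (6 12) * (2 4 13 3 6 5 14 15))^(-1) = (2 15 14 5 12 6 3 13 4)(7 10)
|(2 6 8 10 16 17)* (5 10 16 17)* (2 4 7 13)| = |(2 6 8 16 5 10 17 4 7 13)| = 10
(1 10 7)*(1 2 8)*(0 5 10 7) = (0 5 10)(1 7 2 8) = [5, 7, 8, 3, 4, 10, 6, 2, 1, 9, 0]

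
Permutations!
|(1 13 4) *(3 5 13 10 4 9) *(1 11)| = |(1 10 4 11)(3 5 13 9)| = 4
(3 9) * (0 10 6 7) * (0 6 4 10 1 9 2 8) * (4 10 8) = (10)(0 1 9 3 2 4 8)(6 7) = [1, 9, 4, 2, 8, 5, 7, 6, 0, 3, 10]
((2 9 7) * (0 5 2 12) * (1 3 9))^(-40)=(12)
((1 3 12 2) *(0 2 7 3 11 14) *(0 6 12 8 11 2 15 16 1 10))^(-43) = (0 10 2 1 16 15)(3 7 12 6 14 11 8)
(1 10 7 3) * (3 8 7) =(1 10 3)(7 8) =[0, 10, 2, 1, 4, 5, 6, 8, 7, 9, 3]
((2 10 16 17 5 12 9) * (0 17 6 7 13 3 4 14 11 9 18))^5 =((0 17 5 12 18)(2 10 16 6 7 13 3 4 14 11 9))^5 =(18)(2 13 9 7 11 6 14 16 4 10 3)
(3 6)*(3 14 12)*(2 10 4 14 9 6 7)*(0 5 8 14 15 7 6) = [5, 1, 10, 6, 15, 8, 9, 2, 14, 0, 4, 11, 3, 13, 12, 7] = (0 5 8 14 12 3 6 9)(2 10 4 15 7)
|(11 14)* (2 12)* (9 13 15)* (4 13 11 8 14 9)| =|(2 12)(4 13 15)(8 14)(9 11)| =6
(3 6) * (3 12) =[0, 1, 2, 6, 4, 5, 12, 7, 8, 9, 10, 11, 3] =(3 6 12)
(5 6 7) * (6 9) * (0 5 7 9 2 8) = (0 5 2 8)(6 9) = [5, 1, 8, 3, 4, 2, 9, 7, 0, 6]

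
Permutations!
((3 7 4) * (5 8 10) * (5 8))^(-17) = ((3 7 4)(8 10))^(-17) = (3 7 4)(8 10)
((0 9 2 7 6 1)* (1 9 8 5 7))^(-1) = (0 1 2 9 6 7 5 8)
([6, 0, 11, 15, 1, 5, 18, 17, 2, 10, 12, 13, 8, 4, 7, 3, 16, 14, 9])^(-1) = (0 1 4 13 11 2 8 12 10 9 18 6)(3 15)(7 14 17)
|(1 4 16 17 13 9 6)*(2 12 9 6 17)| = 9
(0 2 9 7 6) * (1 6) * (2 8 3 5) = [8, 6, 9, 5, 4, 2, 0, 1, 3, 7] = (0 8 3 5 2 9 7 1 6)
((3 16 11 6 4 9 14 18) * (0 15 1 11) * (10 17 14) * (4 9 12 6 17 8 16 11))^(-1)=((0 15 1 4 12 6 9 10 8 16)(3 11 17 14 18))^(-1)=(0 16 8 10 9 6 12 4 1 15)(3 18 14 17 11)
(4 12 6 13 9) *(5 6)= [0, 1, 2, 3, 12, 6, 13, 7, 8, 4, 10, 11, 5, 9]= (4 12 5 6 13 9)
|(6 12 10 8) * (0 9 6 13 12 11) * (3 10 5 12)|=|(0 9 6 11)(3 10 8 13)(5 12)|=4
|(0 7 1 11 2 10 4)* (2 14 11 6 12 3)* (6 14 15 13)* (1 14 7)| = |(0 1 7 14 11 15 13 6 12 3 2 10 4)| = 13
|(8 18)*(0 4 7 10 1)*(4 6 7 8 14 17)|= |(0 6 7 10 1)(4 8 18 14 17)|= 5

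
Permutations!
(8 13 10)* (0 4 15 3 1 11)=(0 4 15 3 1 11)(8 13 10)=[4, 11, 2, 1, 15, 5, 6, 7, 13, 9, 8, 0, 12, 10, 14, 3]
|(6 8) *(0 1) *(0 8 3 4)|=|(0 1 8 6 3 4)|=6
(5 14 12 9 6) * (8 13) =(5 14 12 9 6)(8 13) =[0, 1, 2, 3, 4, 14, 5, 7, 13, 6, 10, 11, 9, 8, 12]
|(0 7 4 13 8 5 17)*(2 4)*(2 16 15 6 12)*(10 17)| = |(0 7 16 15 6 12 2 4 13 8 5 10 17)| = 13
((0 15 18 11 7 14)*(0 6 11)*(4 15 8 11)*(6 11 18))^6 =((0 8 18)(4 15 6)(7 14 11))^6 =(18)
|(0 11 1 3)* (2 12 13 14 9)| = 20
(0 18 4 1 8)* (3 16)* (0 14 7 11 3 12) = (0 18 4 1 8 14 7 11 3 16 12) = [18, 8, 2, 16, 1, 5, 6, 11, 14, 9, 10, 3, 0, 13, 7, 15, 12, 17, 4]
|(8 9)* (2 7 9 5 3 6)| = 7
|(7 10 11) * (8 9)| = |(7 10 11)(8 9)| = 6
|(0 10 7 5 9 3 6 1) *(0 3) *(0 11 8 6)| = 10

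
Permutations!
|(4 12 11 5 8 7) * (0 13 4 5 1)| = 6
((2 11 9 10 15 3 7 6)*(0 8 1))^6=(2 7 15 9)(3 10 11 6)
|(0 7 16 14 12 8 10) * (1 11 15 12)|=|(0 7 16 14 1 11 15 12 8 10)|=10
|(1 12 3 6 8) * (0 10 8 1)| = |(0 10 8)(1 12 3 6)| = 12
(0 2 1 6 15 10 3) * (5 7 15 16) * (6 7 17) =(0 2 1 7 15 10 3)(5 17 6 16) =[2, 7, 1, 0, 4, 17, 16, 15, 8, 9, 3, 11, 12, 13, 14, 10, 5, 6]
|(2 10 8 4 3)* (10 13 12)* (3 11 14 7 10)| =12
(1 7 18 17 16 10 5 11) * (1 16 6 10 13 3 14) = (1 7 18 17 6 10 5 11 16 13 3 14) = [0, 7, 2, 14, 4, 11, 10, 18, 8, 9, 5, 16, 12, 3, 1, 15, 13, 6, 17]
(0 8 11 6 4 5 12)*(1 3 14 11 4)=[8, 3, 2, 14, 5, 12, 1, 7, 4, 9, 10, 6, 0, 13, 11]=(0 8 4 5 12)(1 3 14 11 6)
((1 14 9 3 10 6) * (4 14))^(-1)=(1 6 10 3 9 14 4)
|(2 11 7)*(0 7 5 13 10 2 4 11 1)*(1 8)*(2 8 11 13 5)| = 14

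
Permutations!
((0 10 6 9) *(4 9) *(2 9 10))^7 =(0 2 9)(4 10 6)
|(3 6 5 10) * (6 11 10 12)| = |(3 11 10)(5 12 6)| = 3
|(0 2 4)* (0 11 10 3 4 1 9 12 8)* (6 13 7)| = |(0 2 1 9 12 8)(3 4 11 10)(6 13 7)| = 12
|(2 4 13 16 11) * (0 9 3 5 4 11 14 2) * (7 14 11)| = |(0 9 3 5 4 13 16 11)(2 7 14)| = 24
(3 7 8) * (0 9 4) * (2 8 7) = (0 9 4)(2 8 3) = [9, 1, 8, 2, 0, 5, 6, 7, 3, 4]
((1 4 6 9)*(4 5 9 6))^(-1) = ((1 5 9))^(-1) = (1 9 5)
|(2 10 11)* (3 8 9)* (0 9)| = 12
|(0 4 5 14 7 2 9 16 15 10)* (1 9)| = 11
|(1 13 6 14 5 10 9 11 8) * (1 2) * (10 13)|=|(1 10 9 11 8 2)(5 13 6 14)|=12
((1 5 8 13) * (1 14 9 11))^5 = ((1 5 8 13 14 9 11))^5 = (1 9 13 5 11 14 8)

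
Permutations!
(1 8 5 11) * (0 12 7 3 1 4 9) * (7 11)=(0 12 11 4 9)(1 8 5 7 3)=[12, 8, 2, 1, 9, 7, 6, 3, 5, 0, 10, 4, 11]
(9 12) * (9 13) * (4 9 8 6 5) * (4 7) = (4 9 12 13 8 6 5 7) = [0, 1, 2, 3, 9, 7, 5, 4, 6, 12, 10, 11, 13, 8]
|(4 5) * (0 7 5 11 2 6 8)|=8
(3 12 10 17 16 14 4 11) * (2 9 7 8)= (2 9 7 8)(3 12 10 17 16 14 4 11)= [0, 1, 9, 12, 11, 5, 6, 8, 2, 7, 17, 3, 10, 13, 4, 15, 14, 16]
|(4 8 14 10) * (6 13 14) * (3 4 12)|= |(3 4 8 6 13 14 10 12)|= 8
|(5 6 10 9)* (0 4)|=|(0 4)(5 6 10 9)|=4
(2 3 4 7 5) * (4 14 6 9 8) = (2 3 14 6 9 8 4 7 5) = [0, 1, 3, 14, 7, 2, 9, 5, 4, 8, 10, 11, 12, 13, 6]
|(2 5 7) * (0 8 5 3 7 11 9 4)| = 6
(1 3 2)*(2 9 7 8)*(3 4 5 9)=[0, 4, 1, 3, 5, 9, 6, 8, 2, 7]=(1 4 5 9 7 8 2)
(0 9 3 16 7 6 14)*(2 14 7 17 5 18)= [9, 1, 14, 16, 4, 18, 7, 6, 8, 3, 10, 11, 12, 13, 0, 15, 17, 5, 2]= (0 9 3 16 17 5 18 2 14)(6 7)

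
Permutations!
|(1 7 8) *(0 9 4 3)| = |(0 9 4 3)(1 7 8)| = 12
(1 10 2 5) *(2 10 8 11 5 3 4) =(1 8 11 5)(2 3 4) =[0, 8, 3, 4, 2, 1, 6, 7, 11, 9, 10, 5]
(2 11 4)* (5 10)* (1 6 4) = [0, 6, 11, 3, 2, 10, 4, 7, 8, 9, 5, 1] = (1 6 4 2 11)(5 10)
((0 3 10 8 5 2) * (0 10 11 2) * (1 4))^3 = ((0 3 11 2 10 8 5)(1 4))^3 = (0 2 5 11 8 3 10)(1 4)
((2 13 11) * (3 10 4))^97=(2 13 11)(3 10 4)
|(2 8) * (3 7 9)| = |(2 8)(3 7 9)| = 6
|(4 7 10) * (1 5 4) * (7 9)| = |(1 5 4 9 7 10)| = 6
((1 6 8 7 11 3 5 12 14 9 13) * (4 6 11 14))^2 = (1 3 12 6 7 9)(4 8 14 13 11 5)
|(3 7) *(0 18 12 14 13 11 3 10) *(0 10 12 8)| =6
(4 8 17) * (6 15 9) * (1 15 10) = (1 15 9 6 10)(4 8 17) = [0, 15, 2, 3, 8, 5, 10, 7, 17, 6, 1, 11, 12, 13, 14, 9, 16, 4]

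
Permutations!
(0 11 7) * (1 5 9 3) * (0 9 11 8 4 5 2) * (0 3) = [8, 2, 3, 1, 5, 11, 6, 9, 4, 0, 10, 7] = (0 8 4 5 11 7 9)(1 2 3)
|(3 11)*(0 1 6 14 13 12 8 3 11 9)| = 9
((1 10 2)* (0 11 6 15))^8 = (15)(1 2 10)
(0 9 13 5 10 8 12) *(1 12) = [9, 12, 2, 3, 4, 10, 6, 7, 1, 13, 8, 11, 0, 5] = (0 9 13 5 10 8 1 12)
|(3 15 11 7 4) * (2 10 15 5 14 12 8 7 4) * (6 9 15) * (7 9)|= |(2 10 6 7)(3 5 14 12 8 9 15 11 4)|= 36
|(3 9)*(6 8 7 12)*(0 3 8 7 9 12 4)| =|(0 3 12 6 7 4)(8 9)| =6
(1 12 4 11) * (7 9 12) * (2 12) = (1 7 9 2 12 4 11) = [0, 7, 12, 3, 11, 5, 6, 9, 8, 2, 10, 1, 4]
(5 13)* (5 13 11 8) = (13)(5 11 8) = [0, 1, 2, 3, 4, 11, 6, 7, 5, 9, 10, 8, 12, 13]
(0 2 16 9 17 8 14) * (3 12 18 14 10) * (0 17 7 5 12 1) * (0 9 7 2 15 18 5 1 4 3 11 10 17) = (0 15 18 14)(1 9 2 16 7)(3 4)(5 12)(8 17)(10 11) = [15, 9, 16, 4, 3, 12, 6, 1, 17, 2, 11, 10, 5, 13, 0, 18, 7, 8, 14]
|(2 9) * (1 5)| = |(1 5)(2 9)| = 2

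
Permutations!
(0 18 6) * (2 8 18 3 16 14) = [3, 1, 8, 16, 4, 5, 0, 7, 18, 9, 10, 11, 12, 13, 2, 15, 14, 17, 6] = (0 3 16 14 2 8 18 6)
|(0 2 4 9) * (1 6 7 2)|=|(0 1 6 7 2 4 9)|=7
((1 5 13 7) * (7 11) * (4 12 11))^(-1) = (1 7 11 12 4 13 5)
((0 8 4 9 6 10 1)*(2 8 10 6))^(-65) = (0 10 1)(2 9 4 8)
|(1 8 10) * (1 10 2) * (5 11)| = |(1 8 2)(5 11)| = 6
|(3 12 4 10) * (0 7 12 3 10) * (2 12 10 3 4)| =10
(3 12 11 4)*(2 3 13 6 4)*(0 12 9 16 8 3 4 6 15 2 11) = (0 12)(2 4 13 15)(3 9 16 8) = [12, 1, 4, 9, 13, 5, 6, 7, 3, 16, 10, 11, 0, 15, 14, 2, 8]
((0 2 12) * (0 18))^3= (0 18 12 2)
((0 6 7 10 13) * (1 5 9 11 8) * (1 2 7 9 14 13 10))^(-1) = (0 13 14 5 1 7 2 8 11 9 6)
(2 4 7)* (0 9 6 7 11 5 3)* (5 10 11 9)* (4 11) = (0 5 3)(2 11 10 4 9 6 7) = [5, 1, 11, 0, 9, 3, 7, 2, 8, 6, 4, 10]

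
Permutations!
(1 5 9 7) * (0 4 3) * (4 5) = (0 5 9 7 1 4 3) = [5, 4, 2, 0, 3, 9, 6, 1, 8, 7]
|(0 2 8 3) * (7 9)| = 4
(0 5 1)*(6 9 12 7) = (0 5 1)(6 9 12 7) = [5, 0, 2, 3, 4, 1, 9, 6, 8, 12, 10, 11, 7]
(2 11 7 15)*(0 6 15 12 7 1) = (0 6 15 2 11 1)(7 12) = [6, 0, 11, 3, 4, 5, 15, 12, 8, 9, 10, 1, 7, 13, 14, 2]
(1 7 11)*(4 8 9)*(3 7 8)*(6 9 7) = (1 8 7 11)(3 6 9 4) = [0, 8, 2, 6, 3, 5, 9, 11, 7, 4, 10, 1]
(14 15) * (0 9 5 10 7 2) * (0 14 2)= [9, 1, 14, 3, 4, 10, 6, 0, 8, 5, 7, 11, 12, 13, 15, 2]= (0 9 5 10 7)(2 14 15)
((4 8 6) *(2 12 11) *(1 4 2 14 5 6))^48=((1 4 8)(2 12 11 14 5 6))^48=(14)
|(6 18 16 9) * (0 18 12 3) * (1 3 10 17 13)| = |(0 18 16 9 6 12 10 17 13 1 3)| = 11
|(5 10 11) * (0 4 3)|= |(0 4 3)(5 10 11)|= 3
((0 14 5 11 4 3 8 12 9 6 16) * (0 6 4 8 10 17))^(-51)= (0 8 3 14 12 10 5 9 17 11 4)(6 16)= ((0 14 5 11 8 12 9 4 3 10 17)(6 16))^(-51)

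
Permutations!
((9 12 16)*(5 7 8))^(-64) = ((5 7 8)(9 12 16))^(-64) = (5 8 7)(9 16 12)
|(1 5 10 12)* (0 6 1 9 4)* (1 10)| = |(0 6 10 12 9 4)(1 5)| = 6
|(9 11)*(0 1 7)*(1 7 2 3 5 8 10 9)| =8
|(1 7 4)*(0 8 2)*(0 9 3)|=|(0 8 2 9 3)(1 7 4)|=15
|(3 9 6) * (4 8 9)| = 5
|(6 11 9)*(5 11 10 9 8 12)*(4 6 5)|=8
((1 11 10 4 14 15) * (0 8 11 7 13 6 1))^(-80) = ((0 8 11 10 4 14 15)(1 7 13 6))^(-80) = (0 4 8 14 11 15 10)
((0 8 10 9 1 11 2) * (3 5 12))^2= (0 10 1 2 8 9 11)(3 12 5)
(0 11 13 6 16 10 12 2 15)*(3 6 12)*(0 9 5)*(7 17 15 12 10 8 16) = (0 11 13 10 3 6 7 17 15 9 5)(2 12)(8 16) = [11, 1, 12, 6, 4, 0, 7, 17, 16, 5, 3, 13, 2, 10, 14, 9, 8, 15]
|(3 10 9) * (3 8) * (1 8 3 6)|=|(1 8 6)(3 10 9)|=3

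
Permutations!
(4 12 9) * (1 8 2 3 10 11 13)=(1 8 2 3 10 11 13)(4 12 9)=[0, 8, 3, 10, 12, 5, 6, 7, 2, 4, 11, 13, 9, 1]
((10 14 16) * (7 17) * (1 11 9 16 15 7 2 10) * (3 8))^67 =(1 16 9 11)(2 10 14 15 7 17)(3 8)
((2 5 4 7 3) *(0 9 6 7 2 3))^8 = (9)(2 4 5)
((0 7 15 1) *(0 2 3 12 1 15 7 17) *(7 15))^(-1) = (0 17)(1 12 3 2)(7 15) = ((0 17)(1 2 3 12)(7 15))^(-1)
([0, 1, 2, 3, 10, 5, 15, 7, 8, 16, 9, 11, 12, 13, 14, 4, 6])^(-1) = (4 15 6 16 9 10)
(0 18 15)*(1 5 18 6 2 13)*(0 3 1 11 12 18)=(0 6 2 13 11 12 18 15 3 1 5)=[6, 5, 13, 1, 4, 0, 2, 7, 8, 9, 10, 12, 18, 11, 14, 3, 16, 17, 15]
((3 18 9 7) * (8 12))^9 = ((3 18 9 7)(8 12))^9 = (3 18 9 7)(8 12)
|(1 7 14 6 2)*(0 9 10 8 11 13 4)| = |(0 9 10 8 11 13 4)(1 7 14 6 2)| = 35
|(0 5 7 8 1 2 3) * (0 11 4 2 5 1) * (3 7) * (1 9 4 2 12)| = |(0 9 4 12 1 5 3 11 2 7 8)| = 11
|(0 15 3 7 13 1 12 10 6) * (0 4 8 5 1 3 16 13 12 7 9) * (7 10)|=|(0 15 16 13 3 9)(1 10 6 4 8 5)(7 12)|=6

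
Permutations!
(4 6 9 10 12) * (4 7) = (4 6 9 10 12 7) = [0, 1, 2, 3, 6, 5, 9, 4, 8, 10, 12, 11, 7]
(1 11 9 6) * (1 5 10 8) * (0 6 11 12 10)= [6, 12, 2, 3, 4, 0, 5, 7, 1, 11, 8, 9, 10]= (0 6 5)(1 12 10 8)(9 11)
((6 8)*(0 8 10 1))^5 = (10)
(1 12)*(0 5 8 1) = (0 5 8 1 12) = [5, 12, 2, 3, 4, 8, 6, 7, 1, 9, 10, 11, 0]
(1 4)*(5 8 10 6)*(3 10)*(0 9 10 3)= [9, 4, 2, 3, 1, 8, 5, 7, 0, 10, 6]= (0 9 10 6 5 8)(1 4)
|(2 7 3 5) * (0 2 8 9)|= 7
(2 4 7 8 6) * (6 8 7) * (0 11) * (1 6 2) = [11, 6, 4, 3, 2, 5, 1, 7, 8, 9, 10, 0] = (0 11)(1 6)(2 4)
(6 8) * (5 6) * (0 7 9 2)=(0 7 9 2)(5 6 8)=[7, 1, 0, 3, 4, 6, 8, 9, 5, 2]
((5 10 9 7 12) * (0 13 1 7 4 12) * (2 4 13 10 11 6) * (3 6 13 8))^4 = (0 3 12 1 9 2 11)(4 13 10 6 5 7 8)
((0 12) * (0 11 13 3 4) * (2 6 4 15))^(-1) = ((0 12 11 13 3 15 2 6 4))^(-1) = (0 4 6 2 15 3 13 11 12)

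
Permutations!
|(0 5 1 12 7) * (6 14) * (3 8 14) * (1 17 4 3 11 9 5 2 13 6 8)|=26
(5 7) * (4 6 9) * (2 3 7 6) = (2 3 7 5 6 9 4) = [0, 1, 3, 7, 2, 6, 9, 5, 8, 4]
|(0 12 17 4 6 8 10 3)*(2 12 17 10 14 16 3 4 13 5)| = 13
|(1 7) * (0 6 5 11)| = 4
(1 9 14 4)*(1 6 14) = [0, 9, 2, 3, 6, 5, 14, 7, 8, 1, 10, 11, 12, 13, 4] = (1 9)(4 6 14)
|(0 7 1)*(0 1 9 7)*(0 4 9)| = 4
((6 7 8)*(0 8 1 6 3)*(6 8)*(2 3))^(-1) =((0 6 7 1 8 2 3))^(-1) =(0 3 2 8 1 7 6)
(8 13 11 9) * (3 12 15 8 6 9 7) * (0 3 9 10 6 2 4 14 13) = (0 3 12 15 8)(2 4 14 13 11 7 9)(6 10) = [3, 1, 4, 12, 14, 5, 10, 9, 0, 2, 6, 7, 15, 11, 13, 8]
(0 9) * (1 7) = [9, 7, 2, 3, 4, 5, 6, 1, 8, 0] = (0 9)(1 7)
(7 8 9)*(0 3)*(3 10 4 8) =(0 10 4 8 9 7 3) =[10, 1, 2, 0, 8, 5, 6, 3, 9, 7, 4]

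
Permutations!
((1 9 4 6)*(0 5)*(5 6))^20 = ((0 6 1 9 4 5))^20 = (0 1 4)(5 6 9)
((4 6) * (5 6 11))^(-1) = ((4 11 5 6))^(-1) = (4 6 5 11)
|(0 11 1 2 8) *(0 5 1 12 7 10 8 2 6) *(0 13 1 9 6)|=11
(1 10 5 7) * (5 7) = (1 10 7) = [0, 10, 2, 3, 4, 5, 6, 1, 8, 9, 7]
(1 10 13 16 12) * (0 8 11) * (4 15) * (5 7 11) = (0 8 5 7 11)(1 10 13 16 12)(4 15) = [8, 10, 2, 3, 15, 7, 6, 11, 5, 9, 13, 0, 1, 16, 14, 4, 12]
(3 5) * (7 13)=(3 5)(7 13)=[0, 1, 2, 5, 4, 3, 6, 13, 8, 9, 10, 11, 12, 7]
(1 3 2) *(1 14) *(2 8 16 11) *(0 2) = [2, 3, 14, 8, 4, 5, 6, 7, 16, 9, 10, 0, 12, 13, 1, 15, 11] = (0 2 14 1 3 8 16 11)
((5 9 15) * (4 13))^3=((4 13)(5 9 15))^3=(15)(4 13)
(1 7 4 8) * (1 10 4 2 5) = [0, 7, 5, 3, 8, 1, 6, 2, 10, 9, 4] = (1 7 2 5)(4 8 10)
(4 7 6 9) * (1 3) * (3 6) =(1 6 9 4 7 3) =[0, 6, 2, 1, 7, 5, 9, 3, 8, 4]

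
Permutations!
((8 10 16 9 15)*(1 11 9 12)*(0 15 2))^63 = (0 10 1 2 8 12 9 15 16 11)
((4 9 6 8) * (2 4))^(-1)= (2 8 6 9 4)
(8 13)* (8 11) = [0, 1, 2, 3, 4, 5, 6, 7, 13, 9, 10, 8, 12, 11] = (8 13 11)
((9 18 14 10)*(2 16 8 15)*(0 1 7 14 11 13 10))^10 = ((0 1 7 14)(2 16 8 15)(9 18 11 13 10))^10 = (18)(0 7)(1 14)(2 8)(15 16)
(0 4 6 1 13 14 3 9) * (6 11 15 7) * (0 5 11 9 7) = (0 4 9 5 11 15)(1 13 14 3 7 6) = [4, 13, 2, 7, 9, 11, 1, 6, 8, 5, 10, 15, 12, 14, 3, 0]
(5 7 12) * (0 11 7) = (0 11 7 12 5) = [11, 1, 2, 3, 4, 0, 6, 12, 8, 9, 10, 7, 5]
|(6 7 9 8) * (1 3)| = 4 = |(1 3)(6 7 9 8)|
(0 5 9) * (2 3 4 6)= (0 5 9)(2 3 4 6)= [5, 1, 3, 4, 6, 9, 2, 7, 8, 0]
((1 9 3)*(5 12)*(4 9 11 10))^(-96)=(12)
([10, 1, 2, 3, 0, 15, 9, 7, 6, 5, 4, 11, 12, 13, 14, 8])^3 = [0, 1, 2, 3, 4, 6, 15, 7, 5, 8, 10, 11, 12, 13, 14, 9]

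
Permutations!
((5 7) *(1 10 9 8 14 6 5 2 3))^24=(1 14 2 9 5)(3 8 7 10 6)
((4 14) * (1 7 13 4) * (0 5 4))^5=((0 5 4 14 1 7 13))^5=(0 7 14 5 13 1 4)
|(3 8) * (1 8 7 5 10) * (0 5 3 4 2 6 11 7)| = |(0 5 10 1 8 4 2 6 11 7 3)| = 11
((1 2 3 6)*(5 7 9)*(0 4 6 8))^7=((0 4 6 1 2 3 8)(5 7 9))^7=(5 7 9)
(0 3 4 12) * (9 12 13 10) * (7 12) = (0 3 4 13 10 9 7 12) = [3, 1, 2, 4, 13, 5, 6, 12, 8, 7, 9, 11, 0, 10]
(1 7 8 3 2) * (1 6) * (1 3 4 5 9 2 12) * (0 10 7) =(0 10 7 8 4 5 9 2 6 3 12 1) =[10, 0, 6, 12, 5, 9, 3, 8, 4, 2, 7, 11, 1]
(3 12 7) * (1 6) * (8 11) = [0, 6, 2, 12, 4, 5, 1, 3, 11, 9, 10, 8, 7] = (1 6)(3 12 7)(8 11)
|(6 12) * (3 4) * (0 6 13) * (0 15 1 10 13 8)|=4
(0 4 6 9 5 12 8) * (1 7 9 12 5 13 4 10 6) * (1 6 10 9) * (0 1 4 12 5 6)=(0 9 13 12 8 1 7 4)(5 6)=[9, 7, 2, 3, 0, 6, 5, 4, 1, 13, 10, 11, 8, 12]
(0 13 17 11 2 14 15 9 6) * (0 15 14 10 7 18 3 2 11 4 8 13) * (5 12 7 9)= (2 10 9 6 15 5 12 7 18 3)(4 8 13 17)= [0, 1, 10, 2, 8, 12, 15, 18, 13, 6, 9, 11, 7, 17, 14, 5, 16, 4, 3]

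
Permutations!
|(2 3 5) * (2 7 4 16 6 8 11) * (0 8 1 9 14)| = |(0 8 11 2 3 5 7 4 16 6 1 9 14)| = 13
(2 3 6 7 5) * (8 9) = (2 3 6 7 5)(8 9) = [0, 1, 3, 6, 4, 2, 7, 5, 9, 8]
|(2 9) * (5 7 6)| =6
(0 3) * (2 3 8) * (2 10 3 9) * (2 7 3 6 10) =(0 8 2 9 7 3)(6 10) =[8, 1, 9, 0, 4, 5, 10, 3, 2, 7, 6]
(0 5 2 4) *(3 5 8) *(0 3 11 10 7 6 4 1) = (0 8 11 10 7 6 4 3 5 2 1) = [8, 0, 1, 5, 3, 2, 4, 6, 11, 9, 7, 10]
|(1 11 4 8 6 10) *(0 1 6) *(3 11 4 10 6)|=12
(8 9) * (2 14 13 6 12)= (2 14 13 6 12)(8 9)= [0, 1, 14, 3, 4, 5, 12, 7, 9, 8, 10, 11, 2, 6, 13]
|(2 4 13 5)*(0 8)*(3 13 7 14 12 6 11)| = 10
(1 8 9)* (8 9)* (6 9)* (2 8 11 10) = [0, 6, 8, 3, 4, 5, 9, 7, 11, 1, 2, 10] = (1 6 9)(2 8 11 10)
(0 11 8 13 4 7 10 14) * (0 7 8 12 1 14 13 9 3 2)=(0 11 12 1 14 7 10 13 4 8 9 3 2)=[11, 14, 0, 2, 8, 5, 6, 10, 9, 3, 13, 12, 1, 4, 7]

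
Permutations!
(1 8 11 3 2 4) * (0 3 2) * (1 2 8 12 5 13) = (0 3)(1 12 5 13)(2 4)(8 11) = [3, 12, 4, 0, 2, 13, 6, 7, 11, 9, 10, 8, 5, 1]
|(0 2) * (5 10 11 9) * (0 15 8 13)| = 20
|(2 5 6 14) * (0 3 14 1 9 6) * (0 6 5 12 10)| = |(0 3 14 2 12 10)(1 9 5 6)| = 12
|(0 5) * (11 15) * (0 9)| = 6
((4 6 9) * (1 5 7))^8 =(1 7 5)(4 9 6)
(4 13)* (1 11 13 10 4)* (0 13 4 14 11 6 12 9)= (0 13 1 6 12 9)(4 10 14 11)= [13, 6, 2, 3, 10, 5, 12, 7, 8, 0, 14, 4, 9, 1, 11]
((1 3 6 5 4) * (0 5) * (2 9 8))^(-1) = ((0 5 4 1 3 6)(2 9 8))^(-1) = (0 6 3 1 4 5)(2 8 9)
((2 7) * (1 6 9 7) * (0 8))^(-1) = (0 8)(1 2 7 9 6)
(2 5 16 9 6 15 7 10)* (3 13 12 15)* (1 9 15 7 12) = (1 9 6 3 13)(2 5 16 15 12 7 10) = [0, 9, 5, 13, 4, 16, 3, 10, 8, 6, 2, 11, 7, 1, 14, 12, 15]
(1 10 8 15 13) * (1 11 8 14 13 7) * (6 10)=(1 6 10 14 13 11 8 15 7)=[0, 6, 2, 3, 4, 5, 10, 1, 15, 9, 14, 8, 12, 11, 13, 7]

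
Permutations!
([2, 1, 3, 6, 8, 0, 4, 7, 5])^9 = (0 3 4 5 2 6 8)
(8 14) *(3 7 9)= (3 7 9)(8 14)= [0, 1, 2, 7, 4, 5, 6, 9, 14, 3, 10, 11, 12, 13, 8]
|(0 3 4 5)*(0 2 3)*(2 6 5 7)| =|(2 3 4 7)(5 6)| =4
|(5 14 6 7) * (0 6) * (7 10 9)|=7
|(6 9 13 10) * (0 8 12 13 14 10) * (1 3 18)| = |(0 8 12 13)(1 3 18)(6 9 14 10)| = 12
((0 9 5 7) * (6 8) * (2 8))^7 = ((0 9 5 7)(2 8 6))^7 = (0 7 5 9)(2 8 6)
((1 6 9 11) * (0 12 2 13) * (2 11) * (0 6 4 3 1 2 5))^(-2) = (0 9 13 11)(1 4 3)(2 12 5 6) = ((0 12 11 2 13 6 9 5)(1 4 3))^(-2)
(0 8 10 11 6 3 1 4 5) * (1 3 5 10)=(0 8 1 4 10 11 6 5)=[8, 4, 2, 3, 10, 0, 5, 7, 1, 9, 11, 6]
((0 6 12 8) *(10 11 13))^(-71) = ((0 6 12 8)(10 11 13))^(-71) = (0 6 12 8)(10 11 13)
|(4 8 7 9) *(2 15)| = 4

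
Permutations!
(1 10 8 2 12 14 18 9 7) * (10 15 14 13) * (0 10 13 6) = (0 10 8 2 12 6)(1 15 14 18 9 7) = [10, 15, 12, 3, 4, 5, 0, 1, 2, 7, 8, 11, 6, 13, 18, 14, 16, 17, 9]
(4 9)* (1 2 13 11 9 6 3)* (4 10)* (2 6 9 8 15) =(1 6 3)(2 13 11 8 15)(4 9 10) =[0, 6, 13, 1, 9, 5, 3, 7, 15, 10, 4, 8, 12, 11, 14, 2]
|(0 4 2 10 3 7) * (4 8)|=7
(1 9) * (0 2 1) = [2, 9, 1, 3, 4, 5, 6, 7, 8, 0] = (0 2 1 9)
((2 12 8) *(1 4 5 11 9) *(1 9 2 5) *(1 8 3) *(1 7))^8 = ((1 4 8 5 11 2 12 3 7))^8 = (1 7 3 12 2 11 5 8 4)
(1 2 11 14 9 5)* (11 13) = [0, 2, 13, 3, 4, 1, 6, 7, 8, 5, 10, 14, 12, 11, 9] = (1 2 13 11 14 9 5)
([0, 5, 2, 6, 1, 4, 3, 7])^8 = [0, 4, 2, 3, 5, 1, 6, 7]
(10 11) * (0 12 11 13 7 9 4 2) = (0 12 11 10 13 7 9 4 2) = [12, 1, 0, 3, 2, 5, 6, 9, 8, 4, 13, 10, 11, 7]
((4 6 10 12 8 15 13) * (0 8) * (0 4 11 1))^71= (0 1 11 13 15 8)(4 12 10 6)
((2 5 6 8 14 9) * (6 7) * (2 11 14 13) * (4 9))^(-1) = ((2 5 7 6 8 13)(4 9 11 14))^(-1) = (2 13 8 6 7 5)(4 14 11 9)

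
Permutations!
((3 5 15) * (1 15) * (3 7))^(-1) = (1 5 3 7 15)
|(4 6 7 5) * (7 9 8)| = 6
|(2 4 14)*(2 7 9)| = |(2 4 14 7 9)| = 5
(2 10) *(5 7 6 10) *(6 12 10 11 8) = [0, 1, 5, 3, 4, 7, 11, 12, 6, 9, 2, 8, 10] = (2 5 7 12 10)(6 11 8)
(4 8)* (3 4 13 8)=(3 4)(8 13)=[0, 1, 2, 4, 3, 5, 6, 7, 13, 9, 10, 11, 12, 8]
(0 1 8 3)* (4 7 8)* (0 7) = (0 1 4)(3 7 8) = [1, 4, 2, 7, 0, 5, 6, 8, 3]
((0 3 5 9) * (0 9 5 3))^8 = (9)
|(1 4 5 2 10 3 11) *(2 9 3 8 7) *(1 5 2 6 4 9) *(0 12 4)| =|(0 12 4 2 10 8 7 6)(1 9 3 11 5)| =40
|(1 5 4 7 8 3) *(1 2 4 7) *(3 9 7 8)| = |(1 5 8 9 7 3 2 4)| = 8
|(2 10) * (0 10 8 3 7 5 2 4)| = 15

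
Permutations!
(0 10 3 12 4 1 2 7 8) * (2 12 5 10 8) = (0 8)(1 12 4)(2 7)(3 5 10) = [8, 12, 7, 5, 1, 10, 6, 2, 0, 9, 3, 11, 4]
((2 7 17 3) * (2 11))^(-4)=((2 7 17 3 11))^(-4)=(2 7 17 3 11)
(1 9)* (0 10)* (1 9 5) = (0 10)(1 5) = [10, 5, 2, 3, 4, 1, 6, 7, 8, 9, 0]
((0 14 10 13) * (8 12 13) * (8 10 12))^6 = ((0 14 12 13))^6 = (0 12)(13 14)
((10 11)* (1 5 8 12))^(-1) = (1 12 8 5)(10 11)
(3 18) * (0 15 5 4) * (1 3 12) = [15, 3, 2, 18, 0, 4, 6, 7, 8, 9, 10, 11, 1, 13, 14, 5, 16, 17, 12] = (0 15 5 4)(1 3 18 12)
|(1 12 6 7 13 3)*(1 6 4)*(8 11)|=12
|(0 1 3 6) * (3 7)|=|(0 1 7 3 6)|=5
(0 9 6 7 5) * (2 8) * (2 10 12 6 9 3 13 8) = [3, 1, 2, 13, 4, 0, 7, 5, 10, 9, 12, 11, 6, 8] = (0 3 13 8 10 12 6 7 5)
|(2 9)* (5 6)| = 2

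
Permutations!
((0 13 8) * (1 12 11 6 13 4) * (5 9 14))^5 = (0 6 1 8 11 4 13 12)(5 14 9)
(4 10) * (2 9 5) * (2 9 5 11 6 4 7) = (2 5 9 11 6 4 10 7) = [0, 1, 5, 3, 10, 9, 4, 2, 8, 11, 7, 6]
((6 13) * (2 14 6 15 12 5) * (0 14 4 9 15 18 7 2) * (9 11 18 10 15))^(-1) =(0 5 12 15 10 13 6 14)(2 7 18 11 4)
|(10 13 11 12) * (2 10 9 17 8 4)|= 9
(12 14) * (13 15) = [0, 1, 2, 3, 4, 5, 6, 7, 8, 9, 10, 11, 14, 15, 12, 13] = (12 14)(13 15)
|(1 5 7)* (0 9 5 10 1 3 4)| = |(0 9 5 7 3 4)(1 10)| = 6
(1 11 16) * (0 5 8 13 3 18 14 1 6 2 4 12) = (0 5 8 13 3 18 14 1 11 16 6 2 4 12) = [5, 11, 4, 18, 12, 8, 2, 7, 13, 9, 10, 16, 0, 3, 1, 15, 6, 17, 14]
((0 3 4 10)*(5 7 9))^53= ((0 3 4 10)(5 7 9))^53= (0 3 4 10)(5 9 7)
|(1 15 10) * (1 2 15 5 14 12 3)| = |(1 5 14 12 3)(2 15 10)| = 15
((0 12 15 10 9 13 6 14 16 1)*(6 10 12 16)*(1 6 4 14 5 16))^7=(0 1)(4 14)(5 16 6)(9 13 10)(12 15)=((0 1)(4 14)(5 16 6)(9 13 10)(12 15))^7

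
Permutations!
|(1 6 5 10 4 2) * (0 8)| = |(0 8)(1 6 5 10 4 2)| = 6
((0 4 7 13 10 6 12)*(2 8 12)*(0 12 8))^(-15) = (0 2 6 10 13 7 4)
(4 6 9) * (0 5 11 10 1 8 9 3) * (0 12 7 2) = (0 5 11 10 1 8 9 4 6 3 12 7 2) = [5, 8, 0, 12, 6, 11, 3, 2, 9, 4, 1, 10, 7]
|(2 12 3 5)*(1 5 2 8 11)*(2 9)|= |(1 5 8 11)(2 12 3 9)|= 4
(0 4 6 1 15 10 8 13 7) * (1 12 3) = (0 4 6 12 3 1 15 10 8 13 7) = [4, 15, 2, 1, 6, 5, 12, 0, 13, 9, 8, 11, 3, 7, 14, 10]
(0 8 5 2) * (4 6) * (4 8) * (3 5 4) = [3, 1, 0, 5, 6, 2, 8, 7, 4] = (0 3 5 2)(4 6 8)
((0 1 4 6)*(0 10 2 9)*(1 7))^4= ((0 7 1 4 6 10 2 9))^4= (0 6)(1 2)(4 9)(7 10)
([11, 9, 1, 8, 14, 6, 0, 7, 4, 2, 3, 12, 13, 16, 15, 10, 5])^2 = (0 12 16 6 11 13 5)(1 2 9)(3 4 15)(8 14 10)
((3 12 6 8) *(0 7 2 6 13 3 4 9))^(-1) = ((0 7 2 6 8 4 9)(3 12 13))^(-1) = (0 9 4 8 6 2 7)(3 13 12)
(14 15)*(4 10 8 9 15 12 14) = [0, 1, 2, 3, 10, 5, 6, 7, 9, 15, 8, 11, 14, 13, 12, 4] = (4 10 8 9 15)(12 14)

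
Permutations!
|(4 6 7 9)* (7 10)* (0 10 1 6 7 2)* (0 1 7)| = 8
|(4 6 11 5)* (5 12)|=|(4 6 11 12 5)|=5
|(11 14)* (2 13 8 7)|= 4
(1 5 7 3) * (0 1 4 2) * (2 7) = [1, 5, 0, 4, 7, 2, 6, 3] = (0 1 5 2)(3 4 7)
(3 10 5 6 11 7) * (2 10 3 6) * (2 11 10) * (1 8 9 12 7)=[0, 8, 2, 3, 4, 11, 10, 6, 9, 12, 5, 1, 7]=(1 8 9 12 7 6 10 5 11)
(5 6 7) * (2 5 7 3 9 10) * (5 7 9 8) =[0, 1, 7, 8, 4, 6, 3, 9, 5, 10, 2] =(2 7 9 10)(3 8 5 6)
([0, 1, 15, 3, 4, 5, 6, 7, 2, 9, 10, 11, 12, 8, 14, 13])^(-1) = (2 8 13 15)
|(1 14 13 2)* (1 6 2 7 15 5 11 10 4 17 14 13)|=10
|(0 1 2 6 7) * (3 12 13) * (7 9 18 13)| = |(0 1 2 6 9 18 13 3 12 7)| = 10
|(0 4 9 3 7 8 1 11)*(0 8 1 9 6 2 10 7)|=|(0 4 6 2 10 7 1 11 8 9 3)|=11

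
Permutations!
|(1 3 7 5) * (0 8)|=|(0 8)(1 3 7 5)|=4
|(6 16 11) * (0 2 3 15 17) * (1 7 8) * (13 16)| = 60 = |(0 2 3 15 17)(1 7 8)(6 13 16 11)|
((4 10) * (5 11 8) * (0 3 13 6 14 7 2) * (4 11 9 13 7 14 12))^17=((14)(0 3 7 2)(4 10 11 8 5 9 13 6 12))^17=(14)(0 3 7 2)(4 12 6 13 9 5 8 11 10)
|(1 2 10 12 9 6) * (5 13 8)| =|(1 2 10 12 9 6)(5 13 8)| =6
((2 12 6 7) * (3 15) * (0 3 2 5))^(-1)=((0 3 15 2 12 6 7 5))^(-1)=(0 5 7 6 12 2 15 3)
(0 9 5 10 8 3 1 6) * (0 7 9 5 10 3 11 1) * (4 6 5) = (0 4 6 7 9 10 8 11 1 5 3) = [4, 5, 2, 0, 6, 3, 7, 9, 11, 10, 8, 1]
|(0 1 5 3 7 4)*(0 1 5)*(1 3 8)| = |(0 5 8 1)(3 7 4)| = 12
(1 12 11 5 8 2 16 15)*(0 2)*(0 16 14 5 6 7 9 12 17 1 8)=[2, 17, 14, 3, 4, 0, 7, 9, 16, 12, 10, 6, 11, 13, 5, 8, 15, 1]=(0 2 14 5)(1 17)(6 7 9 12 11)(8 16 15)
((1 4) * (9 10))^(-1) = (1 4)(9 10)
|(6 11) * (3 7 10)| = 6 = |(3 7 10)(6 11)|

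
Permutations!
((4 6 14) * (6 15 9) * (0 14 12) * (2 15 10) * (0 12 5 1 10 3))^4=(1 9 10 6 2 5 15)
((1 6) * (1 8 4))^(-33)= (1 4 8 6)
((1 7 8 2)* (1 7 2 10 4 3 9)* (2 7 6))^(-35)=((1 7 8 10 4 3 9)(2 6))^(-35)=(10)(2 6)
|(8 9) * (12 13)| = 2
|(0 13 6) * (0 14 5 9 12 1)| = |(0 13 6 14 5 9 12 1)| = 8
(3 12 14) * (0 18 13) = (0 18 13)(3 12 14) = [18, 1, 2, 12, 4, 5, 6, 7, 8, 9, 10, 11, 14, 0, 3, 15, 16, 17, 13]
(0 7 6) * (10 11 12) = (0 7 6)(10 11 12) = [7, 1, 2, 3, 4, 5, 0, 6, 8, 9, 11, 12, 10]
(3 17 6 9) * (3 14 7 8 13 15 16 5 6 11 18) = [0, 1, 2, 17, 4, 6, 9, 8, 13, 14, 10, 18, 12, 15, 7, 16, 5, 11, 3] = (3 17 11 18)(5 6 9 14 7 8 13 15 16)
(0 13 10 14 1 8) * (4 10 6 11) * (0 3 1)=[13, 8, 2, 1, 10, 5, 11, 7, 3, 9, 14, 4, 12, 6, 0]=(0 13 6 11 4 10 14)(1 8 3)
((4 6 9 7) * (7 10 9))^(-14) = ((4 6 7)(9 10))^(-14) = (10)(4 6 7)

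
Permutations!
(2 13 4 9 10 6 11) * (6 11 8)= [0, 1, 13, 3, 9, 5, 8, 7, 6, 10, 11, 2, 12, 4]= (2 13 4 9 10 11)(6 8)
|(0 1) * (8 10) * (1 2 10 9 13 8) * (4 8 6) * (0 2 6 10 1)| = |(0 6 4 8 9 13 10)(1 2)| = 14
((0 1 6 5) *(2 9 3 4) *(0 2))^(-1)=((0 1 6 5 2 9 3 4))^(-1)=(0 4 3 9 2 5 6 1)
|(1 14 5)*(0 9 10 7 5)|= |(0 9 10 7 5 1 14)|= 7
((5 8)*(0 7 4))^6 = ((0 7 4)(5 8))^6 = (8)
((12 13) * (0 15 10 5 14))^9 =((0 15 10 5 14)(12 13))^9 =(0 14 5 10 15)(12 13)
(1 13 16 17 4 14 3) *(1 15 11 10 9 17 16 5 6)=(1 13 5 6)(3 15 11 10 9 17 4 14)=[0, 13, 2, 15, 14, 6, 1, 7, 8, 17, 9, 10, 12, 5, 3, 11, 16, 4]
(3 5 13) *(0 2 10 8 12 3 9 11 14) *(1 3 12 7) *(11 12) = (0 2 10 8 7 1 3 5 13 9 12 11 14) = [2, 3, 10, 5, 4, 13, 6, 1, 7, 12, 8, 14, 11, 9, 0]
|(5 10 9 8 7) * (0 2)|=|(0 2)(5 10 9 8 7)|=10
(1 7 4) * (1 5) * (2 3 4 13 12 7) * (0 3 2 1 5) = [3, 1, 2, 4, 0, 5, 6, 13, 8, 9, 10, 11, 7, 12] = (0 3 4)(7 13 12)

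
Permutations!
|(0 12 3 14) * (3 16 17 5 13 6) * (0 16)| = |(0 12)(3 14 16 17 5 13 6)| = 14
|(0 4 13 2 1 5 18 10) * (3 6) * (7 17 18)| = |(0 4 13 2 1 5 7 17 18 10)(3 6)| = 10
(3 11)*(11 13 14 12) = (3 13 14 12 11) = [0, 1, 2, 13, 4, 5, 6, 7, 8, 9, 10, 3, 11, 14, 12]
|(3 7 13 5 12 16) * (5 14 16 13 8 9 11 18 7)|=|(3 5 12 13 14 16)(7 8 9 11 18)|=30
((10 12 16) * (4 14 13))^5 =(4 13 14)(10 16 12)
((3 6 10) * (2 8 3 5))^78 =(10)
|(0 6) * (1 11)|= 2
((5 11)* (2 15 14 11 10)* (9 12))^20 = ((2 15 14 11 5 10)(9 12))^20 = (2 14 5)(10 15 11)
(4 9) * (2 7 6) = (2 7 6)(4 9) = [0, 1, 7, 3, 9, 5, 2, 6, 8, 4]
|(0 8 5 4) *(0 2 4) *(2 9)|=|(0 8 5)(2 4 9)|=3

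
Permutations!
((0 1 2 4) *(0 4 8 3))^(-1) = ((0 1 2 8 3))^(-1) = (0 3 8 2 1)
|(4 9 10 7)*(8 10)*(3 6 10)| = 7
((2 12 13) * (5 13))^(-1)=((2 12 5 13))^(-1)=(2 13 5 12)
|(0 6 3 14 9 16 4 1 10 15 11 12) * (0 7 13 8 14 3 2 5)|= 12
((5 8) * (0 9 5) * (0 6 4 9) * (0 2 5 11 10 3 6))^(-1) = ((0 2 5 8)(3 6 4 9 11 10))^(-1) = (0 8 5 2)(3 10 11 9 4 6)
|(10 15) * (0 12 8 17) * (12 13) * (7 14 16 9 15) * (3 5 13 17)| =30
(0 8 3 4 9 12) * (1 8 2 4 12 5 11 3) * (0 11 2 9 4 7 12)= (0 9 5 2 7 12 11 3)(1 8)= [9, 8, 7, 0, 4, 2, 6, 12, 1, 5, 10, 3, 11]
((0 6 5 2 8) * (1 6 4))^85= (0 4 1 6 5 2 8)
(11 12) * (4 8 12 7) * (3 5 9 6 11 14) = (3 5 9 6 11 7 4 8 12 14) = [0, 1, 2, 5, 8, 9, 11, 4, 12, 6, 10, 7, 14, 13, 3]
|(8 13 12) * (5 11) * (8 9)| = |(5 11)(8 13 12 9)| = 4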